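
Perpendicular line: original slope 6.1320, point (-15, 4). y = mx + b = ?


Perpendicular slope = -1/m1 = -1/6.1320 = -0.1631
b2 = y0 - m2*x0 = 4 - 15/6.1320 = 4 - 2.4462 = 1.5538

y = -0.1631x + 1.5538


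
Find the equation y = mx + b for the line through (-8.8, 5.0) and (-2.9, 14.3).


m = (9.3)/(5.9) = 1.5763
b = y1 - m*x1 = 5.0 - (9.3*(-8.8))/(5.9) = 5.0 + 13.8712 = 18.8712

y = 1.5763x + 18.8712


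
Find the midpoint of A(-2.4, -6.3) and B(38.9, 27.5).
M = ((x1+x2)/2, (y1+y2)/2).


Mx = (-2.4 + 38.9)/2 = 36.5/2 = 18.2500
My = (-6.3 + 27.5)/2 = 21.2/2 = 10.6000

(18.2500, 10.6000)


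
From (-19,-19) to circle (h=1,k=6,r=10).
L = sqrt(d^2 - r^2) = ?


d = sqrt((-19-1)^2 + (-19-6)^2) = sqrt(400+625) = 32.0156
L = sqrt(1025.0000 - 100) = sqrt(925.0000) = 30.4138

30.4138


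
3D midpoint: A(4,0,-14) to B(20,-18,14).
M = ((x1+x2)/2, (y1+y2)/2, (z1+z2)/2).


Mx = (4+20)/2 = 12.0000
My = (0- 18)/2 = -9.0000
Mz = (-14+14)/2 = 0

M = (12.0000, -9.0000, 0)


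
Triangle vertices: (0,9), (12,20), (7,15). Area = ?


0*(20-15) = 0
12*(15-9) = 72
7*(9-20) = -77
sum = -5
Area = |-5|/2 = 2.5000

2.5000 sq units


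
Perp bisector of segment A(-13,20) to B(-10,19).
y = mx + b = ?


Midpoint = (-11.5, 19.5)
Slope of AB = dy/dx = -1/3 = -0.3333
Perp slope = -dx/dy = 3/1 = 3.0000
b = My - (perp slope)*Mx = 19.5 + (3*(-11.5))/(-1) = 19.5 + 34.5000 = 54.0000

y = 3.0000x + 54.0000


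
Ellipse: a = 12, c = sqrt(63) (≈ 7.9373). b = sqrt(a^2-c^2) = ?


b^2 = 12^2 - (sqrt(63))^2 = 144 - 63 = 81
b = sqrt(81) = 9

b = 9


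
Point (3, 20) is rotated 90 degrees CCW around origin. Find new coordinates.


cos(90) = 0, sin(90) = 1
x' = 3*0 - 20*1 = -20
y' = 3*1 + 20*0 = 3

(-20, 3)


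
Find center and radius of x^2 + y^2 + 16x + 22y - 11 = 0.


h = -D/2 = -16/2 = -8
k = -E/2 = -22/2 = -11
r^2 = h^2 + k^2 - F = 64 + 121 + 11 = 196
r = 14

Center (-8, -11), radius = 14


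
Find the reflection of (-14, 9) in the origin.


Reflection rule for origin: (-x, -y)
(-14, 9) -> (14, -9)

(14, -9)


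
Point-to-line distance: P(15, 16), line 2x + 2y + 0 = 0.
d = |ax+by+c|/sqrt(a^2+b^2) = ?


|2*15 + 2*16 + 0| = |62| = 62
sqrt(4 + 4) = sqrt(8) = 2.8284
d = 62/sqrt(8) = 21.9203

21.9203


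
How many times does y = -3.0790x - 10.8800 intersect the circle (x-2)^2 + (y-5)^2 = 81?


Substitute y = -3.0790x - 10.8800: (x-2)^2 + (-3.0790x- 10.8800-5)^2 = 81
Expand to Ax^2 + Bx + C = 0, where b-k = -15.88
A = 1+m^2 = 10.480241
B = 2(m(b-k) - h) = 2(-3.0790*(-15.88) - 2) = 93.78904
C = h^2 + (b-k)^2 - r^2 = 4 + 252.1744 - 81 = 175.1744
disc = B^2-4AC = 8796.3840 - 7343.4797 = 1452.9043
disc > 0

2 intersection points


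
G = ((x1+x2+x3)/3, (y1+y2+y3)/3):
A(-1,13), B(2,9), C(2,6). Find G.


Gx = (-1+2+2)/3 = 3/3 = 1.0000
Gy = (13+9+6)/3 = 28/3 = 9.3333

G = (1.0000, 9.3333)


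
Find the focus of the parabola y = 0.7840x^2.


a = 0.7840
4a = 3.1360
focus = (0, 1/3.1360) = (0, 0.3189)

Focus = (0, 0.3189)


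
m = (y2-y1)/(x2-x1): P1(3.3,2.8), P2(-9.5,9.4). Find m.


dy = 9.4 - 2.8 = 6.6
dx = -9.5 - 3.3 = -12.8
m = 6.6/(-12.8) = -0.5156

m = -0.5156


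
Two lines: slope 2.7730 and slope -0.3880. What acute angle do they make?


m1-m2 = 3.161
1+m1*m2 = -0.075924
tan(theta) = |3.161/(-0.075924)| = 41.633739
theta = arctan(|3.161/(-0.075924)|) = 88.6241 degrees (acute angle)

88.6241 degrees


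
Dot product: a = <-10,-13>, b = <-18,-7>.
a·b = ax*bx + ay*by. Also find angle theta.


a·b = -10*(-18) - 13*(-7) = 180 + 91 = 271
|a| = sqrt(100+169) = 16.4012
|b| = sqrt(324+49) = 19.3132
cos(theta) = 271/(sqrt(269)*sqrt(373)) = 271/sqrt(100337) = 0.855537
theta = arccos(271/sqrt(100337)) = 31.1809 degrees

a·b = 271, theta = 31.1809 deg


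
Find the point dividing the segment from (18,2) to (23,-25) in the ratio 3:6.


Px = (3*23 + 6*18)/9 = 177/9 = 19.6667
Py = (3*(-25) + 6*2)/9 = -63/9 = -7.0000

P = (19.6667, -7.0000)


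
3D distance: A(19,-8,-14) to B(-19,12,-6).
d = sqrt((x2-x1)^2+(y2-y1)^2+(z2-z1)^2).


dx=-38, dy=20, dz=8
d = sqrt(1444+400+64) = sqrt(1908) = 43.6807

43.6807


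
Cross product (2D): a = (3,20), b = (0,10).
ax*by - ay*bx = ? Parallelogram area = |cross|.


cross = 3*10 - 20*0 = 30 - 0 = 30
Parallelogram area = |30| = 30

cross = 30, parallelogram area = 30


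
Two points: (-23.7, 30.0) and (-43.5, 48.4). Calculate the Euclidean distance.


dx = -43.5 + 23.7 = -19.8
dy = 48.4 - 30.0 = 18.4
d = sqrt(392.04 + 338.56) = sqrt(730.6) = 27.0296

27.0296


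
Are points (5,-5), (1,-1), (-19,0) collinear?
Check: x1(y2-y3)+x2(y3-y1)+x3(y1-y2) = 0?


5*(-1-0) + 1*(0+ 5) - 19*(-5+ 1)
= -5 + 5 + 76 = 76

No, not collinear (determinant = 76)


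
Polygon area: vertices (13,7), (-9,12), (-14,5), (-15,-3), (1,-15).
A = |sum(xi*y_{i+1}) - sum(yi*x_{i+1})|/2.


sum(xi*y_{i+1}) = 13*12 - 9*5 - 14*(-3) - 15*(-15) + 1*7 = 385
sum(yi*x_{i+1}) = 7*(-9) + 12*(-14) + 5*(-15) - 3*1 - 15*13 = -504
Area = |385 + 504|/2 = 889/2 = 444.5000

444.5000 sq units


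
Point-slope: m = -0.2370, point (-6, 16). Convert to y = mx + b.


y - 16 = -0.2370(x + 6)
y = -0.2370x + 16 + 0.2370*(-6)
y = -0.2370x + 14.5780

y = -0.2370x + 14.5780


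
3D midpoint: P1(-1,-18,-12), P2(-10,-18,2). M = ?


Mx = (-1- 10)/2 = -5.5000
My = (-18- 18)/2 = -18.0000
Mz = (-12+2)/2 = -5.0000

M = (-5.5000, -18.0000, -5.0000)


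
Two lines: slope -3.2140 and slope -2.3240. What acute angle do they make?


m1-m2 = -0.89
1+m1*m2 = 8.469336
tan(theta) = |-0.89/8.469336| = 0.105085
theta = arctan(|-0.89/8.469336|) = 5.9989 degrees (acute angle)

5.9989 degrees


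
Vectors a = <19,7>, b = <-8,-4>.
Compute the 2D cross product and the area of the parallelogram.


cross = 19*(-4) - 7*(-8) = -76 + 56 = -20
Parallelogram area = |-20| = 20

cross = -20, parallelogram area = 20


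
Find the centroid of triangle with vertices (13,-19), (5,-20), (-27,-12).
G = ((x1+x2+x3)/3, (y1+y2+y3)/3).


Gx = (13+5- 27)/3 = -9/3 = -3.0000
Gy = (-19- 20- 12)/3 = -51/3 = -17.0000

G = (-3.0000, -17.0000)


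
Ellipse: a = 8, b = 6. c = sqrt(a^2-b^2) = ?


c^2 = 8^2 - 6^2 = 64 - 36 = 28
c = sqrt(28) = 5.2915

c = 5.2915


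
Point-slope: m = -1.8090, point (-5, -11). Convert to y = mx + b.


y + 11 = -1.8090(x + 5)
y = -1.8090x - 11 + 1.8090*(-5)
y = -1.8090x - 20.0450

y = -1.8090x - 20.0450


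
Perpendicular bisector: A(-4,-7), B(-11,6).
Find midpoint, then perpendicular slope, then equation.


Midpoint = (-7.5, -0.5)
Slope of AB = dy/dx = 13/(-7) = -1.8571
Perp slope = -dx/dy = 7/13 = 0.5385
b = My - (perp slope)*Mx = -0.5 + (-7*(-7.5))/13 = -0.5 + 4.0385 = 3.5385

y = 0.5385x + 3.5385


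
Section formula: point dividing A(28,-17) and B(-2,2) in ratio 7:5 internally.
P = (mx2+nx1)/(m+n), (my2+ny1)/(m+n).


Px = (7*(-2) + 5*28)/12 = 126/12 = 10.5000
Py = (7*2 + 5*(-17))/12 = -71/12 = -5.9167

P = (10.5000, -5.9167)


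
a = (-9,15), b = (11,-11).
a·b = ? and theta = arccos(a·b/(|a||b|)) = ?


a·b = -9*11 + 15*(-11) = -99 - 165 = -264
|a| = sqrt(81+225) = 17.4929
|b| = sqrt(121+121) = 15.5563
cos(theta) = -264/(sqrt(306)*sqrt(242)) = -264/sqrt(74052) = -0.970143
theta = arccos(-264/sqrt(74052)) = 165.9638 degrees

a·b = -264, theta = 165.9638 deg


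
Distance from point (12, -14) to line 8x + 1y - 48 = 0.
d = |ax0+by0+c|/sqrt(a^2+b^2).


|8*12 + 1*(-14) - 48| = |34| = 34
sqrt(64 + 1) = sqrt(65) = 8.0623
d = 34/sqrt(65) = 4.2172

4.2172


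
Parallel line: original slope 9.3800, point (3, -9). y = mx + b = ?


Parallel lines have equal slopes.
m2 = 9.3800
b2 = -9 - 9.3800*3 = -37.1400

y = 9.3800x - 37.1400


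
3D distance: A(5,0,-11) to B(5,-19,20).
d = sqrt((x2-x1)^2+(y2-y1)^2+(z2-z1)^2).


dx=0, dy=-19, dz=31
d = sqrt(0+361+961) = sqrt(1322) = 36.3593

36.3593


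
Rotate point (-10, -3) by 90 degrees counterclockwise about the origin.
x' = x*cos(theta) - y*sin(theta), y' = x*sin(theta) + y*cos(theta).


cos(90) = 0, sin(90) = 1
x' = -10*0 + 3*1 = 3
y' = -10*1 - 3*0 = -10

(3, -10)


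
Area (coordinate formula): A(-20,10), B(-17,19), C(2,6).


-20*(19-6) = -260
-17*(6-10) = 68
2*(10-19) = -18
sum = -210
Area = |-210|/2 = 105.0000

105.0000 sq units


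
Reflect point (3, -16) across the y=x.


Reflection rule for y=x: (y, x)
(3, -16) -> (-16, 3)

(-16, 3)


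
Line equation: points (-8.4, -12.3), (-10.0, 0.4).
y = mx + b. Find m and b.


m = (12.7)/(-1.6) = -7.9375
b = y1 - m*x1 = -12.3 - (12.7*(-8.4))/(-1.6) = -12.3 - 66.6750 = -78.9750

y = -7.9375x - 78.9750


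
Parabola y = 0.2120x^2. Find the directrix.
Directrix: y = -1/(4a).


a = 0.2120
1/(4a) = 1.1792
directrix: y = -1.1792 = -1.1792

y = -1.1792


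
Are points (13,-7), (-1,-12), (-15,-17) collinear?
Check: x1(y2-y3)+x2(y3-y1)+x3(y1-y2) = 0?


13*(-12+ 17) - 1*(-17+ 7) - 15*(-7+ 12)
= 65 + 10 - 75 = 0

Yes, collinear (determinant = 0)


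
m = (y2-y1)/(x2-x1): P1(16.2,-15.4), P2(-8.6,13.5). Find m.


dy = 13.5 + 15.4 = 28.9
dx = -8.6 - 16.2 = -24.8
m = 28.9/(-24.8) = -1.1653

m = -1.1653


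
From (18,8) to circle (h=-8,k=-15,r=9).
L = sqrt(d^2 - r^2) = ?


d = sqrt((18+ 8)^2 + (8+ 15)^2) = sqrt(676+529) = 34.7131
L = sqrt(1205.0000 - 81) = sqrt(1124.0000) = 33.5261

33.5261


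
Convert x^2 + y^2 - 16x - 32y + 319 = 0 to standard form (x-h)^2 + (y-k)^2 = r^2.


h = -D/2 = 16/2 = 8
k = -E/2 = 32/2 = 16
r^2 = h^2 + k^2 - F = 64 + 256 - 319 = 1
r = 1

Center (8, 16), radius = 1


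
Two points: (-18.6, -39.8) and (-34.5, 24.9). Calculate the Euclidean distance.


dx = -34.5 + 18.6 = -15.9
dy = 24.9 + 39.8 = 64.7
d = sqrt(252.81 + 4186.09) = sqrt(4438.9) = 66.6251

66.6251


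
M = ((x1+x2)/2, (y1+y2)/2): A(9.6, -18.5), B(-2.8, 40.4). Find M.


Mx = (9.6 - 2.8)/2 = 6.8/2 = 3.4000
My = (-18.5 + 40.4)/2 = 21.9/2 = 10.9500

(3.4000, 10.9500)


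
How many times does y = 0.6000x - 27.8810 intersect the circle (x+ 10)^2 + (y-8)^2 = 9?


Substitute y = 0.6000x - 27.8810: (x+ 10)^2 + (0.6000x- 27.8810-8)^2 = 9
Expand to Ax^2 + Bx + C = 0, where b-k = -35.881
A = 1+m^2 = 1.36
B = 2(m(b-k) - h) = 2(0.6000*(-35.881) + 10) = -23.0572
C = h^2 + (b-k)^2 - r^2 = 100 + 1287.446161 - 9 = 1378.446161
disc = B^2-4AC = 531.6345 - 7498.7471 = -6967.1126
disc < 0

0 intersection points


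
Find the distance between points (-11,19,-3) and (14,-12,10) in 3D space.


dx=25, dy=-31, dz=13
d = sqrt(625+961+169) = sqrt(1755) = 41.8927

41.8927


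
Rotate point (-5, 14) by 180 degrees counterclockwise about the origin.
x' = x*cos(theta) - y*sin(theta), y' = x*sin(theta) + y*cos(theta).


cos(180) = -1, sin(180) = 0
x' = -5*(-1) - 14*0 = 5
y' = -5*0 + 14*(-1) = -14

(5, -14)


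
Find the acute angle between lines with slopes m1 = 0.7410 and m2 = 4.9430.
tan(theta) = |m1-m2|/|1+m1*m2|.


m1-m2 = -4.202
1+m1*m2 = 4.662763
tan(theta) = |-4.202/4.662763| = 0.901182
theta = arctan(|-4.202/4.662763|) = 42.0246 degrees (acute angle)

42.0246 degrees


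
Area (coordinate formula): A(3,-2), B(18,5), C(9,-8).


3*(5+ 8) = 39
18*(-8+ 2) = -108
9*(-2-5) = -63
sum = -132
Area = |-132|/2 = 66.0000

66.0000 sq units


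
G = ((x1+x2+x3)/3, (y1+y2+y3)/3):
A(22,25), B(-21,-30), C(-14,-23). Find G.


Gx = (22- 21- 14)/3 = -13/3 = -4.3333
Gy = (25- 30- 23)/3 = -28/3 = -9.3333

G = (-4.3333, -9.3333)


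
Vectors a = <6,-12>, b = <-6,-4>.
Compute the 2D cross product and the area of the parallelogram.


cross = 6*(-4) + 12*(-6) = -24 - 72 = -96
Parallelogram area = |-96| = 96

cross = -96, parallelogram area = 96


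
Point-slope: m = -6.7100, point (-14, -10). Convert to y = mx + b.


y + 10 = -6.7100(x + 14)
y = -6.7100x - 10 + 6.7100*(-14)
y = -6.7100x - 103.9400

y = -6.7100x - 103.9400


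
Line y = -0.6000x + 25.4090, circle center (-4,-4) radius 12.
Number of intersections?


Substitute y = -0.6000x + 25.4090: (x+ 4)^2 + (-0.6000x+25.4090+ 4)^2 = 144
Expand to Ax^2 + Bx + C = 0, where b-k = 29.409
A = 1+m^2 = 1.36
B = 2(m(b-k) - h) = 2(-0.6000*29.409 + 4) = -27.2908
C = h^2 + (b-k)^2 - r^2 = 16 + 864.889281 - 144 = 736.889281
disc = B^2-4AC = 744.7878 - 4008.6777 = -3263.8899
disc < 0

0 intersection points


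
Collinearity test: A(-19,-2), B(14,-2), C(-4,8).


-19*(-2-8) + 14*(8+ 2) - 4*(-2+ 2)
= 190 + 140 + 0 = 330

No, not collinear (determinant = 330)


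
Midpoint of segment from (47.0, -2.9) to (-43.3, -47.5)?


Mx = (47.0 - 43.3)/2 = 3.7/2 = 1.8500
My = (-2.9 - 47.5)/2 = -50.4/2 = -25.2000

(1.8500, -25.2000)


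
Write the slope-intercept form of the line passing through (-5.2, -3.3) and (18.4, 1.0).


m = (4.3)/(23.6) = 0.1822
b = y1 - m*x1 = -3.3 - (4.3*(-5.2))/(23.6) = -3.3 + 0.9475 = -2.3525

y = 0.1822x - 2.3525


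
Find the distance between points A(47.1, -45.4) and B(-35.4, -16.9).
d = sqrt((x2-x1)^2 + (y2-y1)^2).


dx = -35.4 - 47.1 = -82.5
dy = -16.9 + 45.4 = 28.5
d = sqrt(6806.25 + 812.25) = sqrt(7618.5) = 87.2840

87.2840


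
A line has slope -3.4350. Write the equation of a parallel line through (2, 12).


Parallel lines have equal slopes.
m2 = -3.4350
b2 = 12 + 3.4350*2 = 18.8700

y = -3.4350x + 18.8700


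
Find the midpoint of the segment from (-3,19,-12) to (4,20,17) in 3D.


Mx = (-3+4)/2 = 0.5000
My = (19+20)/2 = 19.5000
Mz = (-12+17)/2 = 2.5000

M = (0.5000, 19.5000, 2.5000)


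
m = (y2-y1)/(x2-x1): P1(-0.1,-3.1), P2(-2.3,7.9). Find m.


dy = 7.9 + 3.1 = 11.0
dx = -2.3 + 0.1 = -2.2
m = 11.0/(-2.2) = -5.0000

m = -5.0000


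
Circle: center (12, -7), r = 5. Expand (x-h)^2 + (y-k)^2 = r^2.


(x-12)^2 + (y+ 7)^2 = 5^2
D = -2h = -24, E = -2k = 14
F = h^2+k^2-r^2 = 144+49-25 = 168

x^2 + y^2 - 24x + 14y + 168 = 0


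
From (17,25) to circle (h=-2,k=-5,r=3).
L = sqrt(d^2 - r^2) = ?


d = sqrt((17+ 2)^2 + (25+ 5)^2) = sqrt(361+900) = 35.5106
L = sqrt(1261.0000 - 9) = sqrt(1252.0000) = 35.3836

35.3836


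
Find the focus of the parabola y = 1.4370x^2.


a = 1.4370
4a = 5.7480
focus = (0, 1/5.7480) = (0, 0.1740)

Focus = (0, 0.1740)


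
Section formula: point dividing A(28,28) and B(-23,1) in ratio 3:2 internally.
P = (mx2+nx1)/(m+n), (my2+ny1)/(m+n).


Px = (3*(-23) + 2*28)/5 = -13/5 = -2.6000
Py = (3*1 + 2*28)/5 = 59/5 = 11.8000

P = (-2.6000, 11.8000)


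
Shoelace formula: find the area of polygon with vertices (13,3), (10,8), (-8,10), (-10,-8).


sum(xi*y_{i+1}) = 13*8 + 10*10 - 8*(-8) - 10*3 = 238
sum(yi*x_{i+1}) = 3*10 + 8*(-8) + 10*(-10) - 8*13 = -238
Area = |238 + 238|/2 = 476/2 = 238.0000

238.0000 sq units


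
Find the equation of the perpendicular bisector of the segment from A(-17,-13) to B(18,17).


Midpoint = (0.5, 2)
Slope of AB = dy/dx = 30/35 = 0.8571
Perp slope = -dx/dy = -35/30 = -1.1667
b = My - (perp slope)*Mx = 2 + (35*0.5)/30 = 2 + 0.5833 = 2.5833

y = -1.1667x + 2.5833


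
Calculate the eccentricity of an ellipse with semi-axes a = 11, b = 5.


c = sqrt(121-25) = sqrt(96) = 9.7980
e = c/a = sqrt(96)/11 = 0.8907

e = 0.8907


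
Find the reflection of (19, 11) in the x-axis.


Reflection rule for x-axis: (x, -y)
(19, 11) -> (19, -11)

(19, -11)


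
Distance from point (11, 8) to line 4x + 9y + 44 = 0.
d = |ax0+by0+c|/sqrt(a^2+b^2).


|4*11 + 9*8 + 44| = |160| = 160
sqrt(16 + 81) = sqrt(97) = 9.8489
d = 160/sqrt(97) = 16.2455

16.2455


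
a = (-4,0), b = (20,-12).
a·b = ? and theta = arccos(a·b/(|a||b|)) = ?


a·b = -4*20 + 0*(-12) = -80 + 0 = -80
|a| = sqrt(16+0) = 4.0000
|b| = sqrt(400+144) = 23.3238
cos(theta) = -80/(sqrt(16)*sqrt(544)) = -80/sqrt(8704) = -0.857493
theta = arccos(-80/sqrt(8704)) = 149.0362 degrees

a·b = -80, theta = 149.0362 deg


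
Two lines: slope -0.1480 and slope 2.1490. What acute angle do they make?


m1-m2 = -2.297
1+m1*m2 = 0.681948
tan(theta) = |-2.297/0.681948| = 3.368292
theta = arctan(|-2.297/0.681948|) = 73.4646 degrees (acute angle)

73.4646 degrees


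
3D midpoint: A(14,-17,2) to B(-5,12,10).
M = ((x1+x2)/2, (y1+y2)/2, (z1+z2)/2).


Mx = (14- 5)/2 = 4.5000
My = (-17+12)/2 = -2.5000
Mz = (2+10)/2 = 6.0000

M = (4.5000, -2.5000, 6.0000)


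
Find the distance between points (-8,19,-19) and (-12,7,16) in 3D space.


dx=-4, dy=-12, dz=35
d = sqrt(16+144+1225) = sqrt(1385) = 37.2156

37.2156


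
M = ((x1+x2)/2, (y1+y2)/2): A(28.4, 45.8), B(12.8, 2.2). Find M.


Mx = (28.4 + 12.8)/2 = 41.2/2 = 20.6000
My = (45.8 + 2.2)/2 = 48.0/2 = 24.0000

(20.6000, 24.0000)


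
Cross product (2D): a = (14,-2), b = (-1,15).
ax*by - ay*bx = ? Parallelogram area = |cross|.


cross = 14*15 + 2*(-1) = 210 - 2 = 208
Parallelogram area = |208| = 208

cross = 208, parallelogram area = 208


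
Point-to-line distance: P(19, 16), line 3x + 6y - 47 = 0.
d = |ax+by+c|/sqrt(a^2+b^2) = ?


|3*19 + 6*16 - 47| = |106| = 106
sqrt(9 + 36) = sqrt(45) = 6.7082
d = 106/sqrt(45) = 15.8015

15.8015


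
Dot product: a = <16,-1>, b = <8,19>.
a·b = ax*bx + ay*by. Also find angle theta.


a·b = 16*8 - 1*19 = 128 - 19 = 109
|a| = sqrt(256+1) = 16.0312
|b| = sqrt(64+361) = 20.6155
cos(theta) = 109/(sqrt(257)*sqrt(425)) = 109/sqrt(109225) = 0.329811
theta = arccos(109/sqrt(109225)) = 70.7427 degrees

a·b = 109, theta = 70.7427 deg


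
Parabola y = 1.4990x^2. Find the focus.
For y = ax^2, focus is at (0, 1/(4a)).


a = 1.4990
4a = 5.9960
focus = (0, 1/5.9960) = (0, 0.1668)

Focus = (0, 0.1668)


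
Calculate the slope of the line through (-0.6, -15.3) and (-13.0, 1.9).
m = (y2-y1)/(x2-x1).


dy = 1.9 + 15.3 = 17.2
dx = -13.0 + 0.6 = -12.4
m = 17.2/(-12.4) = -1.3871

m = -1.3871


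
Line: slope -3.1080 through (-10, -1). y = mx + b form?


y + 1 = -3.1080(x + 10)
y = -3.1080x - 1 + 3.1080*(-10)
y = -3.1080x - 32.0800

y = -3.1080x - 32.0800


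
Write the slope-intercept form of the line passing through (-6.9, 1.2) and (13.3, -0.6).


m = (-1.8)/(20.2) = -0.0891
b = y1 - m*x1 = 1.2 - (-1.8*(-6.9))/(20.2) = 1.2 - 0.6149 = 0.5851

y = -0.0891x + 0.5851


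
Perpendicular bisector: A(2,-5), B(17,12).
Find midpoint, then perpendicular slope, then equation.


Midpoint = (9.5, 3.5)
Slope of AB = dy/dx = 17/15 = 1.1333
Perp slope = -dx/dy = -15/17 = -0.8824
b = My - (perp slope)*Mx = 3.5 + (15*9.5)/17 = 3.5 + 8.3824 = 11.8824

y = -0.8824x + 11.8824


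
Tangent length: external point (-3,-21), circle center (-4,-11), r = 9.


d = sqrt((-3+ 4)^2 + (-21+ 11)^2) = sqrt(1+100) = 10.0499
L = sqrt(101.0000 - 81) = sqrt(20.0000) = 4.4721

4.4721


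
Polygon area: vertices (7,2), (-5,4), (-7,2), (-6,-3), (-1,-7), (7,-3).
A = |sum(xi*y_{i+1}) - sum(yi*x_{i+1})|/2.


sum(xi*y_{i+1}) = 7*4 - 5*2 - 7*(-3) - 6*(-7) - 1*(-3) + 7*2 = 98
sum(yi*x_{i+1}) = 2*(-5) + 4*(-7) + 2*(-6) - 3*(-1) - 7*7 - 3*7 = -117
Area = |98 + 117|/2 = 215/2 = 107.5000

107.5000 sq units


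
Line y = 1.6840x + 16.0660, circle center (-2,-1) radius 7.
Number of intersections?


Substitute y = 1.6840x + 16.0660: (x+ 2)^2 + (1.6840x+16.0660+ 1)^2 = 49
Expand to Ax^2 + Bx + C = 0, where b-k = 17.066
A = 1+m^2 = 3.835856
B = 2(m(b-k) - h) = 2(1.6840*17.066 + 2) = 61.478288
C = h^2 + (b-k)^2 - r^2 = 4 + 291.248356 - 49 = 246.248356
disc = B^2-4AC = 3779.5799 - 3778.2929 = 1.2870
disc > 0

2 intersection points


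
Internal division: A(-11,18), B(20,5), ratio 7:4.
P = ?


Px = (7*20 + 4*(-11))/11 = 96/11 = 8.7273
Py = (7*5 + 4*18)/11 = 107/11 = 9.7273

P = (8.7273, 9.7273)


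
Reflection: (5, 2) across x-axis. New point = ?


Reflection rule for x-axis: (x, -y)
(5, 2) -> (5, -2)

(5, -2)


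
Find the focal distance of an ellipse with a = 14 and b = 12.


c^2 = 14^2 - 12^2 = 196 - 144 = 52
c = sqrt(52) = 7.2111

c = 7.2111


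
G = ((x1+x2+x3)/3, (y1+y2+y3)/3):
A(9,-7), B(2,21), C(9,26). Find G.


Gx = (9+2+9)/3 = 20/3 = 6.6667
Gy = (-7+21+26)/3 = 40/3 = 13.3333

G = (6.6667, 13.3333)


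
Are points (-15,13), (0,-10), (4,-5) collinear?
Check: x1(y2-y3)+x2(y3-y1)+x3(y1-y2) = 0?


-15*(-10+ 5) + 0*(-5-13) + 4*(13+ 10)
= 75 + 0 + 92 = 167

No, not collinear (determinant = 167)


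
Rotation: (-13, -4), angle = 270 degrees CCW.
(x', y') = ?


cos(270) = 0, sin(270) = -1
x' = -13*0 + 4*(-1) = -4
y' = -13*(-1) - 4*0 = 13

(-4, 13)


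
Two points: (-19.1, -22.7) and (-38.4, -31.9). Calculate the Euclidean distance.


dx = -38.4 + 19.1 = -19.3
dy = -31.9 + 22.7 = -9.2
d = sqrt(372.49 + 84.64) = sqrt(457.13) = 21.3806

21.3806


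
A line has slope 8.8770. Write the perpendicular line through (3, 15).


Perpendicular slope = -1/m1 = -1/8.8770 = -0.1127
b2 = y0 - m2*x0 = 15 + 3/8.8770 = 15 + 0.3380 = 15.3380

y = -0.1127x + 15.3380


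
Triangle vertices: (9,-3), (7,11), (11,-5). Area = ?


9*(11+ 5) = 144
7*(-5+ 3) = -14
11*(-3-11) = -154
sum = -24
Area = |-24|/2 = 12.0000

12.0000 sq units


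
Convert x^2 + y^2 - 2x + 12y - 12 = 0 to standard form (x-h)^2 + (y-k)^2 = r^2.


h = -D/2 = 2/2 = 1
k = -E/2 = -12/2 = -6
r^2 = h^2 + k^2 - F = 1 + 36 + 12 = 49
r = 7

Center (1, -6), radius = 7


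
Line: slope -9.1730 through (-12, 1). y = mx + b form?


y - 1 = -9.1730(x + 12)
y = -9.1730x + 1 + 9.1730*(-12)
y = -9.1730x - 109.0760

y = -9.1730x - 109.0760


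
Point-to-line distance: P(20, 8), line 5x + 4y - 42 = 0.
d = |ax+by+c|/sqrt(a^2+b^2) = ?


|5*20 + 4*8 - 42| = |90| = 90
sqrt(25 + 16) = sqrt(41) = 6.4031
d = 90/sqrt(41) = 14.0556

14.0556


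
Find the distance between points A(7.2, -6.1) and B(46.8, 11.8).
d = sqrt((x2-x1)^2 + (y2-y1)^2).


dx = 46.8 - 7.2 = 39.6
dy = 11.8 + 6.1 = 17.9
d = sqrt(1568.16 + 320.41) = sqrt(1888.57) = 43.4577

43.4577


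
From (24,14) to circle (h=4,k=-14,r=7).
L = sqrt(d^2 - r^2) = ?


d = sqrt((24-4)^2 + (14+ 14)^2) = sqrt(400+784) = 34.4093
L = sqrt(1184.0000 - 49) = sqrt(1135.0000) = 33.6898

33.6898


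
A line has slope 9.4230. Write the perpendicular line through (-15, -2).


Perpendicular slope = -1/m1 = -1/9.4230 = -0.1061
b2 = y0 - m2*x0 = -2 - 15/9.4230 = -2 - 1.5918 = -3.5918

y = -0.1061x - 3.5918


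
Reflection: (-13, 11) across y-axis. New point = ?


Reflection rule for y-axis: (-x, y)
(-13, 11) -> (13, 11)

(13, 11)


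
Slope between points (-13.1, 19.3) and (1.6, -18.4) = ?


dy = -18.4 - 19.3 = -37.7
dx = 1.6 + 13.1 = 14.7
m = -37.7/14.7 = -2.5646

m = -2.5646


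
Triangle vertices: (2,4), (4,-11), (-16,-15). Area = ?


2*(-11+ 15) = 8
4*(-15-4) = -76
-16*(4+ 11) = -240
sum = -308
Area = |-308|/2 = 154.0000

154.0000 sq units


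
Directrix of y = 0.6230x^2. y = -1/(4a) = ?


a = 0.6230
1/(4a) = 0.4013
directrix: y = -0.4013 = -0.4013

y = -0.4013


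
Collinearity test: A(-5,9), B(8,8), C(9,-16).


-5*(8+ 16) + 8*(-16-9) + 9*(9-8)
= -120 - 200 + 9 = -311

No, not collinear (determinant = -311)


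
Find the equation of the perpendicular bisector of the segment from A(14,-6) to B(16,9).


Midpoint = (15, 1.5)
Slope of AB = dy/dx = 15/2 = 7.5000
Perp slope = -dx/dy = -2/15 = -0.1333
b = My - (perp slope)*Mx = 1.5 + (2*15)/15 = 1.5 + 2.0000 = 3.5000

y = -0.1333x + 3.5000


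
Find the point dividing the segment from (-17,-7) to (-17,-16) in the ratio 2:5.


Px = (2*(-17) + 5*(-17))/7 = -119/7 = -17.0000
Py = (2*(-16) + 5*(-7))/7 = -67/7 = -9.5714

P = (-17.0000, -9.5714)


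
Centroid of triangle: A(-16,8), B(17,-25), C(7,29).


Gx = (-16+17+7)/3 = 8/3 = 2.6667
Gy = (8- 25+29)/3 = 12/3 = 4.0000

G = (2.6667, 4.0000)


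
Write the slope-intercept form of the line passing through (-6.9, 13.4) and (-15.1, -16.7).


m = (-30.1)/(-8.2) = 3.6707
b = y1 - m*x1 = 13.4 - (-30.1*(-6.9))/(-8.2) = 13.4 + 25.3280 = 38.7280

y = 3.6707x + 38.7280


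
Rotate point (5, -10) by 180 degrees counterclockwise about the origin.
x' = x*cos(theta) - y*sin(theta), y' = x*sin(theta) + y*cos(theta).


cos(180) = -1, sin(180) = 0
x' = 5*(-1) + 10*0 = -5
y' = 5*0 - 10*(-1) = 10

(-5, 10)


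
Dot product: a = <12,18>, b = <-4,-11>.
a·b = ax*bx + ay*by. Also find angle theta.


a·b = 12*(-4) + 18*(-11) = -48 - 198 = -246
|a| = sqrt(144+324) = 21.6333
|b| = sqrt(16+121) = 11.7047
cos(theta) = -246/(sqrt(468)*sqrt(137)) = -246/sqrt(64116) = -0.971520
theta = arccos(-246/sqrt(64116)) = 166.2930 degrees

a·b = -246, theta = 166.2930 deg


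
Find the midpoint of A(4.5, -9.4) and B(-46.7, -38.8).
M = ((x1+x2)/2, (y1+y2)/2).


Mx = (4.5 - 46.7)/2 = -42.2/2 = -21.1000
My = (-9.4 - 38.8)/2 = -48.2/2 = -24.1000

(-21.1000, -24.1000)


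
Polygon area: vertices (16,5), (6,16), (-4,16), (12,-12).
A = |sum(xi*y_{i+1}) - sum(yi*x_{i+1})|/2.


sum(xi*y_{i+1}) = 16*16 + 6*16 - 4*(-12) + 12*5 = 460
sum(yi*x_{i+1}) = 5*6 + 16*(-4) + 16*12 - 12*16 = -34
Area = |460 + 34|/2 = 494/2 = 247.0000

247.0000 sq units


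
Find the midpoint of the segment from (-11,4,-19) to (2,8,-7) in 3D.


Mx = (-11+2)/2 = -4.5000
My = (4+8)/2 = 6.0000
Mz = (-19- 7)/2 = -13.0000

M = (-4.5000, 6.0000, -13.0000)


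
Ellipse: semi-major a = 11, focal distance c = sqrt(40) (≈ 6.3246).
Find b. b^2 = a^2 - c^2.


b^2 = 11^2 - (sqrt(40))^2 = 121 - 40 = 81
b = sqrt(81) = 9

b = 9


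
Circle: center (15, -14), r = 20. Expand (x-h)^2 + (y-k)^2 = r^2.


(x-15)^2 + (y+ 14)^2 = 20^2
D = -2h = -30, E = -2k = 28
F = h^2+k^2-r^2 = 225+196-400 = 21

x^2 + y^2 - 30x + 28y + 21 = 0


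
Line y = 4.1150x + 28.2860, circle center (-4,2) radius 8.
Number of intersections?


Substitute y = 4.1150x + 28.2860: (x+ 4)^2 + (4.1150x+28.2860-2)^2 = 64
Expand to Ax^2 + Bx + C = 0, where b-k = 26.286
A = 1+m^2 = 17.933225
B = 2(m(b-k) - h) = 2(4.1150*26.286 + 4) = 224.33378
C = h^2 + (b-k)^2 - r^2 = 16 + 690.953796 - 64 = 642.953796
disc = B^2-4AC = 50325.6448 - 46120.9404 = 4204.7044
disc > 0

2 intersection points


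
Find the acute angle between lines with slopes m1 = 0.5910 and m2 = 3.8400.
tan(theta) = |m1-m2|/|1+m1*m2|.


m1-m2 = -3.249
1+m1*m2 = 3.26944
tan(theta) = |-3.249/3.26944| = 0.993748
theta = arctan(|-3.249/3.26944|) = 44.8203 degrees (acute angle)

44.8203 degrees


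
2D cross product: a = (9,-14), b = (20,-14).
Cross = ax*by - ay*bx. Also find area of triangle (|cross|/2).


cross = 9*(-14) + 14*20 = -126 + 280 = 154
Triangle area = |154|/2 = 154/2 = 77.0000

cross = 154, triangle area = 77.0000


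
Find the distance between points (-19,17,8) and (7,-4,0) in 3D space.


dx=26, dy=-21, dz=-8
d = sqrt(676+441+64) = sqrt(1181) = 34.3657

34.3657


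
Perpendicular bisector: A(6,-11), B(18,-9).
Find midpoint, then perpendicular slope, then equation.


Midpoint = (12, -10)
Slope of AB = dy/dx = 2/12 = 0.1667
Perp slope = -dx/dy = -12/2 = -6.0000
b = My - (perp slope)*Mx = -10 + (12*12)/2 = -10 + 72.0000 = 62.0000

y = -6.0000x + 62.0000


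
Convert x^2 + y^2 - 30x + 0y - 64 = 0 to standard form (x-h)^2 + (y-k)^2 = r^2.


h = -D/2 = 30/2 = 15
k = -E/2 = 0/2 = 0
r^2 = h^2 + k^2 - F = 225 + 0 + 64 = 289
r = 17

Center (15, 0), radius = 17


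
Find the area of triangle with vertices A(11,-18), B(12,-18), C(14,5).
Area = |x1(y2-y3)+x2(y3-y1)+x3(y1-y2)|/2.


11*(-18-5) = -253
12*(5+ 18) = 276
14*(-18+ 18) = 0
sum = 23
Area = |23|/2 = 11.5000

11.5000 sq units


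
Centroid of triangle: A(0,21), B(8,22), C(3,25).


Gx = (0+8+3)/3 = 11/3 = 3.6667
Gy = (21+22+25)/3 = 68/3 = 22.6667

G = (3.6667, 22.6667)


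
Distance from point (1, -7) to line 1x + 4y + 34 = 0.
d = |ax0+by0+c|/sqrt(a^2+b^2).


|1*1 + 4*(-7) + 34| = |7| = 7
sqrt(1 + 16) = sqrt(17) = 4.1231
d = 7/sqrt(17) = 1.6977

1.6977


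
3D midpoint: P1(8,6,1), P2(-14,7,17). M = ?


Mx = (8- 14)/2 = -3.0000
My = (6+7)/2 = 6.5000
Mz = (1+17)/2 = 9.0000

M = (-3.0000, 6.5000, 9.0000)


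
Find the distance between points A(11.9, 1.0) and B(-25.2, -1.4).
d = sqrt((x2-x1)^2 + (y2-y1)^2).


dx = -25.2 - 11.9 = -37.1
dy = -1.4 - 1.0 = -2.4
d = sqrt(1376.41 + 5.76) = sqrt(1382.17) = 37.1775

37.1775


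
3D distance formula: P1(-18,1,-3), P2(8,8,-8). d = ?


dx=26, dy=7, dz=-5
d = sqrt(676+49+25) = sqrt(750) = 27.3861

27.3861


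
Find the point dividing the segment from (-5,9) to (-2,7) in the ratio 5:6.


Px = (5*(-2) + 6*(-5))/11 = -40/11 = -3.6364
Py = (5*7 + 6*9)/11 = 89/11 = 8.0909

P = (-3.6364, 8.0909)


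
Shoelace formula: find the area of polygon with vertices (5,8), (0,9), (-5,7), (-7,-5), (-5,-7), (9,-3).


sum(xi*y_{i+1}) = 5*9 + 0*7 - 5*(-5) - 7*(-7) - 5*(-3) + 9*8 = 206
sum(yi*x_{i+1}) = 8*0 + 9*(-5) + 7*(-7) - 5*(-5) - 7*9 - 3*5 = -147
Area = |206 + 147|/2 = 353/2 = 176.5000

176.5000 sq units


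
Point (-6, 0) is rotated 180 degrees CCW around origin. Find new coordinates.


cos(180) = -1, sin(180) = 0
x' = -6*(-1) - 0*0 = 6
y' = -6*0 + 0*(-1) = 0

(6, 0)


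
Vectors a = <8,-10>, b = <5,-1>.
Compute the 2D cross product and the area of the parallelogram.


cross = 8*(-1) + 10*5 = -8 + 50 = 42
Parallelogram area = |42| = 42

cross = 42, parallelogram area = 42


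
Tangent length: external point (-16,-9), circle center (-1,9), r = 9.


d = sqrt((-16+ 1)^2 + (-9-9)^2) = sqrt(225+324) = 23.4307
L = sqrt(549.0000 - 81) = sqrt(468.0000) = 21.6333

21.6333


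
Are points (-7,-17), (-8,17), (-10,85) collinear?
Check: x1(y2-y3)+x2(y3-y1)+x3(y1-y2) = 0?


-7*(17-85) - 8*(85+ 17) - 10*(-17-17)
= 476 - 816 + 340 = 0

Yes, collinear (determinant = 0)


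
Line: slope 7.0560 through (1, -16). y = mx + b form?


y + 16 = 7.0560(x - 1)
y = 7.0560x - 16 - 7.0560*1
y = 7.0560x - 23.0560

y = 7.0560x - 23.0560


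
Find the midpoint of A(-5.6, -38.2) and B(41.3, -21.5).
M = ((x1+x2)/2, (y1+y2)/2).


Mx = (-5.6 + 41.3)/2 = 35.7/2 = 17.8500
My = (-38.2 - 21.5)/2 = -59.7/2 = -29.8500

(17.8500, -29.8500)


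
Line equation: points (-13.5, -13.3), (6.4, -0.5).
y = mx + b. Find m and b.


m = (12.8)/(19.9) = 0.6432
b = y1 - m*x1 = -13.3 - (12.8*(-13.5))/(19.9) = -13.3 + 8.6834 = -4.6166

y = 0.6432x - 4.6166


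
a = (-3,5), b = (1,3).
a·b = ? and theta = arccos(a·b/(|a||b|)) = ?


a·b = -3*1 + 5*3 = -3 + 15 = 12
|a| = sqrt(9+25) = 5.8310
|b| = sqrt(1+9) = 3.1623
cos(theta) = 12/(sqrt(34)*sqrt(10)) = 12/sqrt(340) = 0.650791
theta = arccos(12/sqrt(340)) = 49.3987 degrees

a·b = 12, theta = 49.3987 deg


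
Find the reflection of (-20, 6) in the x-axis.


Reflection rule for x-axis: (x, -y)
(-20, 6) -> (-20, -6)

(-20, -6)


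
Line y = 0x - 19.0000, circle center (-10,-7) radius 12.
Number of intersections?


Substitute y = 0x - 19.0000: (x+ 10)^2 + (0x- 19.0000+ 7)^2 = 144
Expand to Ax^2 + Bx + C = 0, where b-k = -12
A = 1+m^2 = 1
B = 2(m(b-k) - h) = 2(0*(-12) + 10) = 20
C = h^2 + (b-k)^2 - r^2 = 100 + 144 - 144 = 100
disc = B^2-4AC = 400.0000 - 400.0000 = 0
disc = 0

1 intersection point (tangent)


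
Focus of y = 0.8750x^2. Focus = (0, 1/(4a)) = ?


a = 0.8750
4a = 3.5000
focus = (0, 1/3.5000) = (0, 0.2857)

Focus = (0, 0.2857)


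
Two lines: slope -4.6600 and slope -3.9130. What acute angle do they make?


m1-m2 = -0.747
1+m1*m2 = 19.23458
tan(theta) = |-0.747/19.23458| = 0.038836
theta = arctan(|-0.747/19.23458|) = 2.2240 degrees (acute angle)

2.2240 degrees


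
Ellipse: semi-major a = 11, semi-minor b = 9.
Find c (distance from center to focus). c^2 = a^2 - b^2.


c^2 = 11^2 - 9^2 = 121 - 81 = 40
c = sqrt(40) = 6.3246

c = 6.3246


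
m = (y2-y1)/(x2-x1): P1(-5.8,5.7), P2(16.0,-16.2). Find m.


dy = -16.2 - 5.7 = -21.9
dx = 16.0 + 5.8 = 21.8
m = -21.9/21.8 = -1.0046

m = -1.0046


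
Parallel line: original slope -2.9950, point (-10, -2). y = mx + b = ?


Parallel lines have equal slopes.
m2 = -2.9950
b2 = -2 + 2.9950*(-10) = -31.9500

y = -2.9950x - 31.9500


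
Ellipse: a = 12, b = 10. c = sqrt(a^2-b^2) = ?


c^2 = 12^2 - 10^2 = 144 - 100 = 44
c = sqrt(44) = 6.6332

c = 6.6332


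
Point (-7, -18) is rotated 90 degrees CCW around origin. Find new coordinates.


cos(90) = 0, sin(90) = 1
x' = -7*0 + 18*1 = 18
y' = -7*1 - 18*0 = -7

(18, -7)


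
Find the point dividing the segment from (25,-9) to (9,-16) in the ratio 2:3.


Px = (2*9 + 3*25)/5 = 93/5 = 18.6000
Py = (2*(-16) + 3*(-9))/5 = -59/5 = -11.8000

P = (18.6000, -11.8000)


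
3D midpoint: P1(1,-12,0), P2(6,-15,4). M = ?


Mx = (1+6)/2 = 3.5000
My = (-12- 15)/2 = -13.5000
Mz = (0+4)/2 = 2.0000

M = (3.5000, -13.5000, 2.0000)


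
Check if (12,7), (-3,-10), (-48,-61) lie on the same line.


12*(-10+ 61) - 3*(-61-7) - 48*(7+ 10)
= 612 + 204 - 816 = 0

Yes, collinear (determinant = 0)


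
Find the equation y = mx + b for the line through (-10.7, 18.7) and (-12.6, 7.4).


m = (-11.3)/(-1.9) = 5.9474
b = y1 - m*x1 = 18.7 - (-11.3*(-10.7))/(-1.9) = 18.7 + 63.6368 = 82.3368

y = 5.9474x + 82.3368


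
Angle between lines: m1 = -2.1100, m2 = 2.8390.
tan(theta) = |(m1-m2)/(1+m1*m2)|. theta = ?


m1-m2 = -4.949
1+m1*m2 = -4.99029
tan(theta) = |-4.949/(-4.99029)| = 0.991726
theta = arctan(|-4.949/(-4.99029)|) = 44.7620 degrees (acute angle)

44.7620 degrees


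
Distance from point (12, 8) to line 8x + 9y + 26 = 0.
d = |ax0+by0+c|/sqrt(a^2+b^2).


|8*12 + 9*8 + 26| = |194| = 194
sqrt(64 + 81) = sqrt(145) = 12.0416
d = 194/sqrt(145) = 16.1108

16.1108


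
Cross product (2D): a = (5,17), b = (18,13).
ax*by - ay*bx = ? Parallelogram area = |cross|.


cross = 5*13 - 17*18 = 65 - 306 = -241
Parallelogram area = |-241| = 241

cross = -241, parallelogram area = 241


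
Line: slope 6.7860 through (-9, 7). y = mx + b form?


y - 7 = 6.7860(x + 9)
y = 6.7860x + 7 - 6.7860*(-9)
y = 6.7860x + 68.0740

y = 6.7860x + 68.0740


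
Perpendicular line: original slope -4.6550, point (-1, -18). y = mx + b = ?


Perpendicular slope = -1/m1 = -1/(-4.6550) = 0.2148
b2 = y0 - m2*x0 = -18 - 1/(-4.6550) = -18 + 0.2148 = -17.7852

y = 0.2148x - 17.7852


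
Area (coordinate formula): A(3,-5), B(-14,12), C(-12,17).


3*(12-17) = -15
-14*(17+ 5) = -308
-12*(-5-12) = 204
sum = -119
Area = |-119|/2 = 59.5000

59.5000 sq units


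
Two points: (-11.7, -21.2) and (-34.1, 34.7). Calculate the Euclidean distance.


dx = -34.1 + 11.7 = -22.4
dy = 34.7 + 21.2 = 55.9
d = sqrt(501.76 + 3124.81) = sqrt(3626.57) = 60.2210

60.2210


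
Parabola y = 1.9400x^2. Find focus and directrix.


a = 1.9400
1/(4a) = 0.1289
Focus = (0, 0.1289)
Directrix: y = -0.1289

Focus = (0, 0.1289), Directrix: y = -0.1289


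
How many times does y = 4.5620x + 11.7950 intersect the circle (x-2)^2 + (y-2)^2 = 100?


Substitute y = 4.5620x + 11.7950: (x-2)^2 + (4.5620x+11.7950-2)^2 = 100
Expand to Ax^2 + Bx + C = 0, where b-k = 9.795
A = 1+m^2 = 21.811844
B = 2(m(b-k) - h) = 2(4.5620*9.795 - 2) = 85.36958
C = h^2 + (b-k)^2 - r^2 = 4 + 95.942025 - 100 = -0.057975
disc = B^2-4AC = 7287.9652 + 5.0582 = 7293.0234
disc > 0

2 intersection points


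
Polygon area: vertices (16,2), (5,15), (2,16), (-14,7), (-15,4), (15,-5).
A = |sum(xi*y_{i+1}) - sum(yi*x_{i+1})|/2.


sum(xi*y_{i+1}) = 16*15 + 5*16 + 2*7 - 14*4 - 15*(-5) + 15*2 = 383
sum(yi*x_{i+1}) = 2*5 + 15*2 + 16*(-14) + 7*(-15) + 4*15 - 5*16 = -309
Area = |383 + 309|/2 = 692/2 = 346.0000

346.0000 sq units


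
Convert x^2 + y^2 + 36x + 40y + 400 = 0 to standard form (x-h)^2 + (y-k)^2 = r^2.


h = -D/2 = -36/2 = -18
k = -E/2 = -40/2 = -20
r^2 = h^2 + k^2 - F = 324 + 400 - 400 = 324
r = 18

Center (-18, -20), radius = 18


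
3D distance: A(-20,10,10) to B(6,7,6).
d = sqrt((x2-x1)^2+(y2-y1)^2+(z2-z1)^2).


dx=26, dy=-3, dz=-4
d = sqrt(676+9+16) = sqrt(701) = 26.4764

26.4764


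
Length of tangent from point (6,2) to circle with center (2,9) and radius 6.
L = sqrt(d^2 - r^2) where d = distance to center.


d = sqrt((6-2)^2 + (2-9)^2) = sqrt(16+49) = 8.0623
L = sqrt(65.0000 - 36) = sqrt(29.0000) = 5.3852

5.3852


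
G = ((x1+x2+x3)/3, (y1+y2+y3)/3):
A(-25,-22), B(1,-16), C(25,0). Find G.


Gx = (-25+1+25)/3 = 1/3 = 0.3333
Gy = (-22- 16+0)/3 = -38/3 = -12.6667

G = (0.3333, -12.6667)


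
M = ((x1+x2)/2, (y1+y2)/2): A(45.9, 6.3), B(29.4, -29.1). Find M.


Mx = (45.9 + 29.4)/2 = 75.3/2 = 37.6500
My = (6.3 - 29.1)/2 = -22.8/2 = -11.4000

(37.6500, -11.4000)


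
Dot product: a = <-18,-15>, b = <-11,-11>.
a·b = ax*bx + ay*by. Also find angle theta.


a·b = -18*(-11) - 15*(-11) = 198 + 165 = 363
|a| = sqrt(324+225) = 23.4307
|b| = sqrt(121+121) = 15.5563
cos(theta) = 363/(sqrt(549)*sqrt(242)) = 363/sqrt(132858) = 0.995893
theta = arccos(363/sqrt(132858)) = 5.1944 degrees

a·b = 363, theta = 5.1944 deg


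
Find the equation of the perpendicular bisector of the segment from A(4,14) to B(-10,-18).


Midpoint = (-3, -2)
Slope of AB = dy/dx = -32/(-14) = 2.2857
Perp slope = -dx/dy = -14/32 = -0.4375
b = My - (perp slope)*Mx = -2 + (-14*(-3))/(-32) = -2 - 1.3125 = -3.3125

y = -0.4375x - 3.3125


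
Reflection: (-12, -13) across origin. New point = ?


Reflection rule for origin: (-x, -y)
(-12, -13) -> (12, 13)

(12, 13)


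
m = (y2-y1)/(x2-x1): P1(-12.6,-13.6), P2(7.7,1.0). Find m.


dy = 1.0 + 13.6 = 14.6
dx = 7.7 + 12.6 = 20.3
m = 14.6/20.3 = 0.7192

m = 0.7192


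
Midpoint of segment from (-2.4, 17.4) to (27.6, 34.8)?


Mx = (-2.4 + 27.6)/2 = 25.2/2 = 12.6000
My = (17.4 + 34.8)/2 = 52.2/2 = 26.1000

(12.6000, 26.1000)


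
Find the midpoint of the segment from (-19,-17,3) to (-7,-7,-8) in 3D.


Mx = (-19- 7)/2 = -13.0000
My = (-17- 7)/2 = -12.0000
Mz = (3- 8)/2 = -2.5000

M = (-13.0000, -12.0000, -2.5000)


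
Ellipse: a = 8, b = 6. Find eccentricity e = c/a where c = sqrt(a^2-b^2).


c = sqrt(64-36) = sqrt(28) = 5.2915
e = c/a = sqrt(28)/8 = 0.6614

e = 0.6614


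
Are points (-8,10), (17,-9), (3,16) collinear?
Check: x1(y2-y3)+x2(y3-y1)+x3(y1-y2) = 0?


-8*(-9-16) + 17*(16-10) + 3*(10+ 9)
= 200 + 102 + 57 = 359

No, not collinear (determinant = 359)


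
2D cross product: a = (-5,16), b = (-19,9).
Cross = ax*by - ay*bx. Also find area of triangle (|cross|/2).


cross = -5*9 - 16*(-19) = -45 + 304 = 259
Triangle area = |259|/2 = 259/2 = 129.5000

cross = 259, triangle area = 129.5000


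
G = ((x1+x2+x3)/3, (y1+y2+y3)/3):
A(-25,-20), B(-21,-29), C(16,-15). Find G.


Gx = (-25- 21+16)/3 = -30/3 = -10.0000
Gy = (-20- 29- 15)/3 = -64/3 = -21.3333

G = (-10.0000, -21.3333)


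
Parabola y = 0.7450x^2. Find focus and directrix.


a = 0.7450
1/(4a) = 0.3356
Focus = (0, 0.3356)
Directrix: y = -0.3356

Focus = (0, 0.3356), Directrix: y = -0.3356


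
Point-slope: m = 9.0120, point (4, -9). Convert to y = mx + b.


y + 9 = 9.0120(x - 4)
y = 9.0120x - 9 - 9.0120*4
y = 9.0120x - 45.0480

y = 9.0120x - 45.0480


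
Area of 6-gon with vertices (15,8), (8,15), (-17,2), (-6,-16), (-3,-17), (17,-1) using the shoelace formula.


sum(xi*y_{i+1}) = 15*15 + 8*2 - 17*(-16) - 6*(-17) - 3*(-1) + 17*8 = 754
sum(yi*x_{i+1}) = 8*8 + 15*(-17) + 2*(-6) - 16*(-3) - 17*17 - 1*15 = -459
Area = |754 + 459|/2 = 1213/2 = 606.5000

606.5000 sq units


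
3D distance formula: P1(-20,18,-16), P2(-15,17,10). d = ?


dx=5, dy=-1, dz=26
d = sqrt(25+1+676) = sqrt(702) = 26.4953

26.4953


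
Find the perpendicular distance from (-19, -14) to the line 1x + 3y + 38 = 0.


|1*(-19) + 3*(-14) + 38| = |-23| = 23
sqrt(1 + 9) = sqrt(10) = 3.1623
d = 23/sqrt(10) = 7.2732

7.2732


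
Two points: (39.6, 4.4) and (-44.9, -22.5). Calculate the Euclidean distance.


dx = -44.9 - 39.6 = -84.5
dy = -22.5 - 4.4 = -26.9
d = sqrt(7140.25 + 723.61) = sqrt(7863.86) = 88.6784

88.6784


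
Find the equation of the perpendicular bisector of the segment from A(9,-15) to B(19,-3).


Midpoint = (14, -9)
Slope of AB = dy/dx = 12/10 = 1.2000
Perp slope = -dx/dy = -10/12 = -0.8333
b = My - (perp slope)*Mx = -9 + (10*14)/12 = -9 + 11.6667 = 2.6667

y = -0.8333x + 2.6667
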